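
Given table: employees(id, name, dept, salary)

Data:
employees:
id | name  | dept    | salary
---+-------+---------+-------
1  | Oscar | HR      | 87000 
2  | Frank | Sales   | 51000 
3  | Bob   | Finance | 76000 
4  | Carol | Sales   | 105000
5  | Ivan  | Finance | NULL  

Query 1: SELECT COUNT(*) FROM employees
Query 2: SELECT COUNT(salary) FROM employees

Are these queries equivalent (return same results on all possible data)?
No, not equivalent

Query 1 returns: [(5,)]
Query 2 returns: [(4,)]

Reason: COUNT(*) includes NULLs, COUNT(column) excludes them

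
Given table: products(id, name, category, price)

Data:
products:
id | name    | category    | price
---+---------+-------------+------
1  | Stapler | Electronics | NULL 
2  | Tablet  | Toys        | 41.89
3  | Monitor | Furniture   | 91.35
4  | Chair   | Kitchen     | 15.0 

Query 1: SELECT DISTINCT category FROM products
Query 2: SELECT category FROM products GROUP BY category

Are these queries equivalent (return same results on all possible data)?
Yes, equivalent

Both queries return: [('Electronics',), ('Furniture',), ('Kitchen',), ('Toys',)]

Reason: Both get unique categorys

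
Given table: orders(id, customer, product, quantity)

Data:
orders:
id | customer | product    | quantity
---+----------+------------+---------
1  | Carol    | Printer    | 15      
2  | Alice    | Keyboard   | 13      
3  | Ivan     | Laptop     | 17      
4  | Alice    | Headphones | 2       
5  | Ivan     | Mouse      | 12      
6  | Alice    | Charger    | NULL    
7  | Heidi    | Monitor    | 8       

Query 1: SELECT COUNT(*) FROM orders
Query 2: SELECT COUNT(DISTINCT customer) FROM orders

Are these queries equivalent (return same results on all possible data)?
No, not equivalent

Query 1 returns: [(7,)]
Query 2 returns: [(4,)]

Reason: COUNT(*) counts rows, COUNT(DISTINCT customer) counts unique customers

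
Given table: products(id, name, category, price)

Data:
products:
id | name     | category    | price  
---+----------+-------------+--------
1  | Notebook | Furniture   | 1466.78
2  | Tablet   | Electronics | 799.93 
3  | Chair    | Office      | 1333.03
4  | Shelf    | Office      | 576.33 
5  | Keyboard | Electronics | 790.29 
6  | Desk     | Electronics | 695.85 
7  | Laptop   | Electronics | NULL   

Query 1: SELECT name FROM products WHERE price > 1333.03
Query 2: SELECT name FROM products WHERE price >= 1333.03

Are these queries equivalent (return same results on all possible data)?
No, not equivalent

Query 1 returns: [('Notebook',)]
Query 2 returns: [('Notebook',), ('Chair',)]

Reason: > vs >= gives different results when price = 1333.03 exists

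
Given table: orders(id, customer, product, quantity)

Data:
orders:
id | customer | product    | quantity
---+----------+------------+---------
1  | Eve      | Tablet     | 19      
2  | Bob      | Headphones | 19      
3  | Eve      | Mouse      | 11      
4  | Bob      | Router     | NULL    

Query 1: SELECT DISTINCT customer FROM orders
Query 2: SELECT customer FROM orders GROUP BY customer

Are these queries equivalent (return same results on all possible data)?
Yes, equivalent

Both queries return: [('Bob',), ('Eve',)]

Reason: Both get unique customers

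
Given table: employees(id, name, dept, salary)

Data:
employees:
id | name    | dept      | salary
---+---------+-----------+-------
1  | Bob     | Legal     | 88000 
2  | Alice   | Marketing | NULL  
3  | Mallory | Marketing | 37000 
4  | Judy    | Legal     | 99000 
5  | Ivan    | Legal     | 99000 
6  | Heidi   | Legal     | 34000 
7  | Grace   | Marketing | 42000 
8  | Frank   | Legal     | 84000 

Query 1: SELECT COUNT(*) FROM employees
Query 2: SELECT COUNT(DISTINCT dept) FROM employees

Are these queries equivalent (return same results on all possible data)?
No, not equivalent

Query 1 returns: [(8,)]
Query 2 returns: [(2,)]

Reason: COUNT(*) counts rows, COUNT(DISTINCT dept) counts unique depts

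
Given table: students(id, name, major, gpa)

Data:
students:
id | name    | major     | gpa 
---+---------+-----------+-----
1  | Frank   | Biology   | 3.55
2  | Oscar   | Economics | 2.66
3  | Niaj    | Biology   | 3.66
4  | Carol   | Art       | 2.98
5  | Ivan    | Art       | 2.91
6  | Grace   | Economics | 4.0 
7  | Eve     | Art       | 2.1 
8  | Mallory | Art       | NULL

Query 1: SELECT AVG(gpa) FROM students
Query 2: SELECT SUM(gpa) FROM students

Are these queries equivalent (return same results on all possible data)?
No, not equivalent

Query 1 returns: [(3.1228571428571428,)]
Query 2 returns: [(21.86,)]

Reason: AVG vs SUM give different aggregate values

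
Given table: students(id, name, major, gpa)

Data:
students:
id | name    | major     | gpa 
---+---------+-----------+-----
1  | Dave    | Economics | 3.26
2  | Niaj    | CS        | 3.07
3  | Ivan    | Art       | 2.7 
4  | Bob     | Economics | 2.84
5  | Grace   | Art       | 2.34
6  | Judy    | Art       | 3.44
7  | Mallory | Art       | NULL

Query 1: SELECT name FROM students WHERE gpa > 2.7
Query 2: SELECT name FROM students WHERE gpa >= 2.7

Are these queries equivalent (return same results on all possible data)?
No, not equivalent

Query 1 returns: [('Dave',), ('Niaj',), ('Bob',), ('Judy',)]
Query 2 returns: [('Dave',), ('Niaj',), ('Ivan',), ('Bob',), ('Judy',)]

Reason: > vs >= gives different results when gpa = 2.7 exists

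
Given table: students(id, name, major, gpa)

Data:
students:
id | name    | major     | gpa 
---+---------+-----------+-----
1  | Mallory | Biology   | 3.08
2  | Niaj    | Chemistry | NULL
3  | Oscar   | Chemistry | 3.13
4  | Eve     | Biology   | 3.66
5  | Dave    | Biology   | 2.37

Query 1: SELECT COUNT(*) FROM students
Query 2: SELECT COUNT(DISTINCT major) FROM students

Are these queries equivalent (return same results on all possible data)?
No, not equivalent

Query 1 returns: [(5,)]
Query 2 returns: [(2,)]

Reason: COUNT(*) counts rows, COUNT(DISTINCT major) counts unique majors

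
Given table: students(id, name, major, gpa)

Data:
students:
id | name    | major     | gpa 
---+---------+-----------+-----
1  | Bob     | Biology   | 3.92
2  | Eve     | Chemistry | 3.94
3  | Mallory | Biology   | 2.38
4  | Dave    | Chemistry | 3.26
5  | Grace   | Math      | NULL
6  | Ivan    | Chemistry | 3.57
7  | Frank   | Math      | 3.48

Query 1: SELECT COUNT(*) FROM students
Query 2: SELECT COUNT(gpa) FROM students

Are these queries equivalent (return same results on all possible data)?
No, not equivalent

Query 1 returns: [(7,)]
Query 2 returns: [(6,)]

Reason: COUNT(*) includes NULLs, COUNT(column) excludes them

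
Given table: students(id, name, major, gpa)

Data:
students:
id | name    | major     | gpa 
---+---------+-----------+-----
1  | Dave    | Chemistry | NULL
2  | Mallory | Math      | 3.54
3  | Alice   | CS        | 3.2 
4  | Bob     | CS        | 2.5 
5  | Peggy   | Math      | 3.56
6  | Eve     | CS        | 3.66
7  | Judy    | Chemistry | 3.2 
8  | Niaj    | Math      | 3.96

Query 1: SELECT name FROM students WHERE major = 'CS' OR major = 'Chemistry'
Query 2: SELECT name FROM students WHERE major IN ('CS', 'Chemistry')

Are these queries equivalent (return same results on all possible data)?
Yes, equivalent

Both queries return: [('Alice',), ('Bob',), ('Dave',), ('Eve',), ('Judy',)]

Reason: OR vs IN are equivalent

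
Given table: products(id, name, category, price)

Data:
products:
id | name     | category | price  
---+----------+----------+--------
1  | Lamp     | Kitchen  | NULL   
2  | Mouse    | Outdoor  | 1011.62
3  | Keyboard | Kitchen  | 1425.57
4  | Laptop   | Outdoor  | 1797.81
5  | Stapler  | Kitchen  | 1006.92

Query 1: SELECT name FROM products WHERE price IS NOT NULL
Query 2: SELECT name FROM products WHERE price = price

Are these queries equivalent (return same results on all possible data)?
Yes, equivalent

Both queries return: [('Keyboard',), ('Laptop',), ('Mouse',), ('Stapler',)]

Reason: IS NOT NULL vs self-equality (both exclude NULLs)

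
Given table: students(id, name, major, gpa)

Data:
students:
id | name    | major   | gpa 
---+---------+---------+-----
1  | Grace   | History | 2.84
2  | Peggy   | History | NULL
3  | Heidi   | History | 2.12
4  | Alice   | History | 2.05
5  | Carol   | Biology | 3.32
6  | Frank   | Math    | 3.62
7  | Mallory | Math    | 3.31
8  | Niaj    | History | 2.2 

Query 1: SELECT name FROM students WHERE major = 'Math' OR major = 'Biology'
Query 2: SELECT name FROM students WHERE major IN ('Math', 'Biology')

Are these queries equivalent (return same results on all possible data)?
Yes, equivalent

Both queries return: [('Carol',), ('Frank',), ('Mallory',)]

Reason: OR vs IN are equivalent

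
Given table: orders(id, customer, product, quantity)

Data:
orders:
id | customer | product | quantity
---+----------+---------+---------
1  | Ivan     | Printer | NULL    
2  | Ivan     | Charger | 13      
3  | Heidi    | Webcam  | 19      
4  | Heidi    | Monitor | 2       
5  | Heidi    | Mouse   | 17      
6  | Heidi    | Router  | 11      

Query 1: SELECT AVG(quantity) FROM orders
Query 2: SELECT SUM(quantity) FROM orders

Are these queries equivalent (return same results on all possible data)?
No, not equivalent

Query 1 returns: [(12.4,)]
Query 2 returns: [(62,)]

Reason: AVG vs SUM give different aggregate values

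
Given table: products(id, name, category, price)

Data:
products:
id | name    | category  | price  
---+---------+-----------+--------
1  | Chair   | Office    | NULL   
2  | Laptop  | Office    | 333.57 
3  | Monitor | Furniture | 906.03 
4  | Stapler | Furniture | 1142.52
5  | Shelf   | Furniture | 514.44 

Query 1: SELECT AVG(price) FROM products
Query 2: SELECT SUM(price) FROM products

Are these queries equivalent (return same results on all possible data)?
No, not equivalent

Query 1 returns: [(724.14,)]
Query 2 returns: [(2896.56,)]

Reason: AVG vs SUM give different aggregate values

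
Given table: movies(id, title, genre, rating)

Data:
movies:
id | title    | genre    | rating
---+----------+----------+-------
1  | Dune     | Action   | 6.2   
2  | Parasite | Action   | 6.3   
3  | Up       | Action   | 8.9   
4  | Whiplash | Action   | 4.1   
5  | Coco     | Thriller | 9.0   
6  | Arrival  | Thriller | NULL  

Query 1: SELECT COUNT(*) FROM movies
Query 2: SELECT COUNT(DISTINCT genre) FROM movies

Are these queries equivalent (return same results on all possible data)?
No, not equivalent

Query 1 returns: [(6,)]
Query 2 returns: [(2,)]

Reason: COUNT(*) counts rows, COUNT(DISTINCT genre) counts unique genres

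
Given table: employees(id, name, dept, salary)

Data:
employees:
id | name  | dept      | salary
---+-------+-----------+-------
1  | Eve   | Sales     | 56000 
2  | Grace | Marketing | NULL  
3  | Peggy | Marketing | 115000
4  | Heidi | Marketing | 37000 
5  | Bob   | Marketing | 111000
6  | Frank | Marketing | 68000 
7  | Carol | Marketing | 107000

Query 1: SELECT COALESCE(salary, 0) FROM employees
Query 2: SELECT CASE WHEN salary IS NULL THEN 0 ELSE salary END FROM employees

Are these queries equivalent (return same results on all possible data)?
Yes, equivalent

Both queries return: [(0,), (37000,), (56000,), (68000,), (107000,), (111000,), (115000,)]

Reason: COALESCE vs CASE for NULL handling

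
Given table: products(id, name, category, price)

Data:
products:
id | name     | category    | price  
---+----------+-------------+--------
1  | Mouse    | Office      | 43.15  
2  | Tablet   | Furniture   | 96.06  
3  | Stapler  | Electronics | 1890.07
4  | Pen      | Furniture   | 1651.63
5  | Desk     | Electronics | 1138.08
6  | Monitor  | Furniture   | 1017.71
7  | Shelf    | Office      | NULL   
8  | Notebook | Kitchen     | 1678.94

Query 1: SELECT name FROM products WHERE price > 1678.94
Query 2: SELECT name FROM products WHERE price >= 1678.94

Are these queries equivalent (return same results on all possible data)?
No, not equivalent

Query 1 returns: [('Stapler',)]
Query 2 returns: [('Stapler',), ('Notebook',)]

Reason: > vs >= gives different results when price = 1678.94 exists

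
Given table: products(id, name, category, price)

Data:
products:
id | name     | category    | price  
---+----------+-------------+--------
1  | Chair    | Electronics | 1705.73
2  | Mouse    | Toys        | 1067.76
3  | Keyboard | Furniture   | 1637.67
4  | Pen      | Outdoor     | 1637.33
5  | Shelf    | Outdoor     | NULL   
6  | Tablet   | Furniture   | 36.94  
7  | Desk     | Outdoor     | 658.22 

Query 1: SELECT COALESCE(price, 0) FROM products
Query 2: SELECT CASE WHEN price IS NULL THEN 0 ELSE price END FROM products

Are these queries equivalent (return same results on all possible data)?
Yes, equivalent

Both queries return: [(0,), (36.94,), (658.22,), (1067.76,), (1637.33,), (1637.67,), (1705.73,)]

Reason: COALESCE vs CASE for NULL handling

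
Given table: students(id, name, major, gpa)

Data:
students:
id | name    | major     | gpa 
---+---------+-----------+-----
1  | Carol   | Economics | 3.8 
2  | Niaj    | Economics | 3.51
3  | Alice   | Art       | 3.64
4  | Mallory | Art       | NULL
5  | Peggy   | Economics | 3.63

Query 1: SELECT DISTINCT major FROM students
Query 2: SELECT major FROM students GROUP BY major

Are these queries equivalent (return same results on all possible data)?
Yes, equivalent

Both queries return: [('Art',), ('Economics',)]

Reason: Both get unique majors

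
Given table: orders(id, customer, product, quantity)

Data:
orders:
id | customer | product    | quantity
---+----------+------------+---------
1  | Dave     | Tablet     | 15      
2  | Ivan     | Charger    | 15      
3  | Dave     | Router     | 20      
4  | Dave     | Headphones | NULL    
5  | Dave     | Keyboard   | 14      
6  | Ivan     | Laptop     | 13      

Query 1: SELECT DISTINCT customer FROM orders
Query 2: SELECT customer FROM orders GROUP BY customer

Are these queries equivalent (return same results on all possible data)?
Yes, equivalent

Both queries return: [('Dave',), ('Ivan',)]

Reason: Both get unique customers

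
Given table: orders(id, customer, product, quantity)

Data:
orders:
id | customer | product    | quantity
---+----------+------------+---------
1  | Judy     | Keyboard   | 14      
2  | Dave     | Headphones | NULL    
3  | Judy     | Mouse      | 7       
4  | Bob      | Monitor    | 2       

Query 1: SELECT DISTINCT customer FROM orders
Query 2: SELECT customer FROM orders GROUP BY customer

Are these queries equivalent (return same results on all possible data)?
Yes, equivalent

Both queries return: [('Bob',), ('Dave',), ('Judy',)]

Reason: Both get unique customers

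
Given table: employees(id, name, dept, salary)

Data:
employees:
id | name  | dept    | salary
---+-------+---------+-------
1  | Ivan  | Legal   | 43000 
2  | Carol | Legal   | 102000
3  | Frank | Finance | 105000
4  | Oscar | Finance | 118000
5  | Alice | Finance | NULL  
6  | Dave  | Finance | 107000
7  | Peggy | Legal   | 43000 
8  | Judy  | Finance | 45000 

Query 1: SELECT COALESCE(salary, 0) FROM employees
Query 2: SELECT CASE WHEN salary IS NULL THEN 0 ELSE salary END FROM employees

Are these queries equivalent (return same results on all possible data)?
Yes, equivalent

Both queries return: [(0,), (43000,), (43000,), (45000,), (102000,), (105000,), (107000,), (118000,)]

Reason: COALESCE vs CASE for NULL handling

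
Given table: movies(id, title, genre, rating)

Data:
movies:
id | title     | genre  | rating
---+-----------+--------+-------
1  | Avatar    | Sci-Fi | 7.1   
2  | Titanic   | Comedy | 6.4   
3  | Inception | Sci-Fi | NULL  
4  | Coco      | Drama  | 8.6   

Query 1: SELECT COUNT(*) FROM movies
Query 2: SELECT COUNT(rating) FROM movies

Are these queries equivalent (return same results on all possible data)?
No, not equivalent

Query 1 returns: [(4,)]
Query 2 returns: [(3,)]

Reason: COUNT(*) includes NULLs, COUNT(column) excludes them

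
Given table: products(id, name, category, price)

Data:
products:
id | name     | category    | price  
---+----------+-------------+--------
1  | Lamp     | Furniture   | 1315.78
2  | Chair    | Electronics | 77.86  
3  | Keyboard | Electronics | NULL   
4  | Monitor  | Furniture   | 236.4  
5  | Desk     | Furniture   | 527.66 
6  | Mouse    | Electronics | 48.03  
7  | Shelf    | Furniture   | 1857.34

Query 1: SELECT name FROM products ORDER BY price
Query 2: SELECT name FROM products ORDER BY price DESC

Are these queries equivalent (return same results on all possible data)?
No, not equivalent

Query 1 returns: [('Keyboard',), ('Mouse',), ('Chair',), ('Monitor',), ('Desk',), ('Lamp',), ('Shelf',)]
Query 2 returns: [('Shelf',), ('Lamp',), ('Desk',), ('Monitor',), ('Chair',), ('Mouse',), ('Keyboard',)]

Reason: ASC vs DESC gives opposite ordering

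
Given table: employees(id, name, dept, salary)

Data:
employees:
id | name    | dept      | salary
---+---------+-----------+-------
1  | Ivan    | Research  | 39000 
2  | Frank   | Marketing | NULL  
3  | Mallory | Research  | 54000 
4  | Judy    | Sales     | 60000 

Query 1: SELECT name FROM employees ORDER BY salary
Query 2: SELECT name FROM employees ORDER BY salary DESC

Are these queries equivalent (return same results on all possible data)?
No, not equivalent

Query 1 returns: [('Frank',), ('Ivan',), ('Mallory',), ('Judy',)]
Query 2 returns: [('Judy',), ('Mallory',), ('Ivan',), ('Frank',)]

Reason: ASC vs DESC gives opposite ordering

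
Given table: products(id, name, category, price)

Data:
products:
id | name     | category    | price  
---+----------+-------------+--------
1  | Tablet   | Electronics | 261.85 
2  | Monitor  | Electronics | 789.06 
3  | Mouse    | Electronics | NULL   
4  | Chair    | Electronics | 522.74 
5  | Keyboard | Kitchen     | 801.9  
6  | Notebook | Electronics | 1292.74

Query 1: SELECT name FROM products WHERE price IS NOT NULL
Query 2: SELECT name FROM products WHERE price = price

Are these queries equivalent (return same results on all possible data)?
Yes, equivalent

Both queries return: [('Chair',), ('Keyboard',), ('Monitor',), ('Notebook',), ('Tablet',)]

Reason: IS NOT NULL vs self-equality (both exclude NULLs)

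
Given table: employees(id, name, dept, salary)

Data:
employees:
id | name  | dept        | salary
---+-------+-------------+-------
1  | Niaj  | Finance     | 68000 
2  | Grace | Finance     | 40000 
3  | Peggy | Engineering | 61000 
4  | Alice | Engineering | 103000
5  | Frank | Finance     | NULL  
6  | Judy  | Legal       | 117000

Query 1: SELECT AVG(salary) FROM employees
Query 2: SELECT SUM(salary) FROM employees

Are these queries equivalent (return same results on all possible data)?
No, not equivalent

Query 1 returns: [(77800.0,)]
Query 2 returns: [(389000,)]

Reason: AVG vs SUM give different aggregate values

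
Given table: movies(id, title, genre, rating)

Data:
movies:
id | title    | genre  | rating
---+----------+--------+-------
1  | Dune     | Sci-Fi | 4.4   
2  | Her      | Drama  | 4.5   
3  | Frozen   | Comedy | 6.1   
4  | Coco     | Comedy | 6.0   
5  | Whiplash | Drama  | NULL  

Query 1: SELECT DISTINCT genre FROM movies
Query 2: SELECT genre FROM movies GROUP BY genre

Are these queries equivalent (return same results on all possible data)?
Yes, equivalent

Both queries return: [('Comedy',), ('Drama',), ('Sci-Fi',)]

Reason: Both get unique genres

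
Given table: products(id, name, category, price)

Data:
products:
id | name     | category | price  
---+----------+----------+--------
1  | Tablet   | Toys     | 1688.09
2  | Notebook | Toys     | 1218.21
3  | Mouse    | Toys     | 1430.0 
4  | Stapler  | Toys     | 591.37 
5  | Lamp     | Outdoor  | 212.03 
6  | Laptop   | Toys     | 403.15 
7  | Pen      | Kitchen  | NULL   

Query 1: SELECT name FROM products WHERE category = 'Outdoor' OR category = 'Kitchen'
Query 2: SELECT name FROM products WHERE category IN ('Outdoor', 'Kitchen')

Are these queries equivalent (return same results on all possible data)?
Yes, equivalent

Both queries return: [('Lamp',), ('Pen',)]

Reason: OR vs IN are equivalent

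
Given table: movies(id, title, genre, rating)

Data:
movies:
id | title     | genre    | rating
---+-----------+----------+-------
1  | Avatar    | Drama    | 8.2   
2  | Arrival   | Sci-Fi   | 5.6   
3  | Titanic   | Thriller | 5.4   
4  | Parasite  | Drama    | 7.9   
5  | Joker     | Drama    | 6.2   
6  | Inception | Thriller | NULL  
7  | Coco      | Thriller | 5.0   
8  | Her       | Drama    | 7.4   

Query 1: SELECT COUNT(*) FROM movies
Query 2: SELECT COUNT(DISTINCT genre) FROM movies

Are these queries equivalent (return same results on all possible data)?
No, not equivalent

Query 1 returns: [(8,)]
Query 2 returns: [(3,)]

Reason: COUNT(*) counts rows, COUNT(DISTINCT genre) counts unique genres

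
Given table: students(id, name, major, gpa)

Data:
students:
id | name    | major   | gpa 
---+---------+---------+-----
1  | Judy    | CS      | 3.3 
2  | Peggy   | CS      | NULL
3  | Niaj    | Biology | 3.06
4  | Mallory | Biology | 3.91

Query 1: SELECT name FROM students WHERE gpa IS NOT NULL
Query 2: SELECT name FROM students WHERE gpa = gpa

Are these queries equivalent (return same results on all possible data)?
Yes, equivalent

Both queries return: [('Judy',), ('Mallory',), ('Niaj',)]

Reason: IS NOT NULL vs self-equality (both exclude NULLs)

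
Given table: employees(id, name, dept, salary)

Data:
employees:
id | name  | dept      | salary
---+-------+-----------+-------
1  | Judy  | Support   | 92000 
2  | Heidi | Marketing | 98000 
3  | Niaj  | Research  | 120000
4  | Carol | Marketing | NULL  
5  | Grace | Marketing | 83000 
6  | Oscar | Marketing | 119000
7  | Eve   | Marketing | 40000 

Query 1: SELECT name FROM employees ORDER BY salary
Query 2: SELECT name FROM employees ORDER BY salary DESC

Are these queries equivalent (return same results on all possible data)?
No, not equivalent

Query 1 returns: [('Carol',), ('Eve',), ('Grace',), ('Judy',), ('Heidi',), ('Oscar',), ('Niaj',)]
Query 2 returns: [('Niaj',), ('Oscar',), ('Heidi',), ('Judy',), ('Grace',), ('Eve',), ('Carol',)]

Reason: ASC vs DESC gives opposite ordering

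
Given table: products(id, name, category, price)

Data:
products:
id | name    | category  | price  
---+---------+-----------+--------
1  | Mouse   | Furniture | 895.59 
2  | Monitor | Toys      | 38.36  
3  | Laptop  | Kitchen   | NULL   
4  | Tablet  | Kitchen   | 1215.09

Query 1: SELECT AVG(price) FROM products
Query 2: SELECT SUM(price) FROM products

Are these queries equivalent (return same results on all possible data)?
No, not equivalent

Query 1 returns: [(716.3466666666667,)]
Query 2 returns: [(2149.04,)]

Reason: AVG vs SUM give different aggregate values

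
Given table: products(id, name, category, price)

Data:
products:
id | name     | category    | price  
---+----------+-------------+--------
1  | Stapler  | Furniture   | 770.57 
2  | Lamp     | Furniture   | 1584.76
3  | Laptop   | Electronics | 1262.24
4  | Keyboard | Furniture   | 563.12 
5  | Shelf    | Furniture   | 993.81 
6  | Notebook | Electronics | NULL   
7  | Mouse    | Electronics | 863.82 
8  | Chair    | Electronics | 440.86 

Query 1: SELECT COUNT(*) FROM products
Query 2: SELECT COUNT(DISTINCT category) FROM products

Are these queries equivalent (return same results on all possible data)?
No, not equivalent

Query 1 returns: [(8,)]
Query 2 returns: [(2,)]

Reason: COUNT(*) counts rows, COUNT(DISTINCT category) counts unique categorys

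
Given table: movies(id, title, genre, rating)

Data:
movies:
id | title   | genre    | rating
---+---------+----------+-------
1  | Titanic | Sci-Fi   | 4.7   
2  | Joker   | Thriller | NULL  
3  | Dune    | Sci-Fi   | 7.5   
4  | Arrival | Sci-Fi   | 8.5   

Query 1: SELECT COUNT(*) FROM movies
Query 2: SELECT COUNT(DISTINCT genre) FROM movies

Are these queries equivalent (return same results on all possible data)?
No, not equivalent

Query 1 returns: [(4,)]
Query 2 returns: [(2,)]

Reason: COUNT(*) counts rows, COUNT(DISTINCT genre) counts unique genres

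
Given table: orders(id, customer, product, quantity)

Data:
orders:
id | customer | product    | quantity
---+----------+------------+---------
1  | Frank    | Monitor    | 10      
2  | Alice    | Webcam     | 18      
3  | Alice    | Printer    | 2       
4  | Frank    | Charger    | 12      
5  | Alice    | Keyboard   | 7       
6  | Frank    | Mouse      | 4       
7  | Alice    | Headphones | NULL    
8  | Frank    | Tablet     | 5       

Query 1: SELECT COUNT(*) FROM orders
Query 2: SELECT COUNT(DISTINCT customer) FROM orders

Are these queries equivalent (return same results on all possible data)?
No, not equivalent

Query 1 returns: [(8,)]
Query 2 returns: [(2,)]

Reason: COUNT(*) counts rows, COUNT(DISTINCT customer) counts unique customers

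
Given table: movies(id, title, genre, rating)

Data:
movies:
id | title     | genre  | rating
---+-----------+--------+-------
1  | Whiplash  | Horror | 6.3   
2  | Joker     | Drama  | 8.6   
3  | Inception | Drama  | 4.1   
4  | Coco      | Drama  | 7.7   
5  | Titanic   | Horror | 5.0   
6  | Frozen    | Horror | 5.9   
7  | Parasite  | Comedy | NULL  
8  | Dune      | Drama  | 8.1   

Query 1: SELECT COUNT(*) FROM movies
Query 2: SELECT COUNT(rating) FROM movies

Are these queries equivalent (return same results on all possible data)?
No, not equivalent

Query 1 returns: [(8,)]
Query 2 returns: [(7,)]

Reason: COUNT(*) includes NULLs, COUNT(column) excludes them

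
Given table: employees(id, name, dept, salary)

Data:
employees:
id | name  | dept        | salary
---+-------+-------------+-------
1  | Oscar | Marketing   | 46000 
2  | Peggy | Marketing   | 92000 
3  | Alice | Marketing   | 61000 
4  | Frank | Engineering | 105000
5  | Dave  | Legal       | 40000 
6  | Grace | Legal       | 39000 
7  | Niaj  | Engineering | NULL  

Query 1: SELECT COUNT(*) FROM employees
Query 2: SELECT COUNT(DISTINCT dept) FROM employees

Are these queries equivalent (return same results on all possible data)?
No, not equivalent

Query 1 returns: [(7,)]
Query 2 returns: [(3,)]

Reason: COUNT(*) counts rows, COUNT(DISTINCT dept) counts unique depts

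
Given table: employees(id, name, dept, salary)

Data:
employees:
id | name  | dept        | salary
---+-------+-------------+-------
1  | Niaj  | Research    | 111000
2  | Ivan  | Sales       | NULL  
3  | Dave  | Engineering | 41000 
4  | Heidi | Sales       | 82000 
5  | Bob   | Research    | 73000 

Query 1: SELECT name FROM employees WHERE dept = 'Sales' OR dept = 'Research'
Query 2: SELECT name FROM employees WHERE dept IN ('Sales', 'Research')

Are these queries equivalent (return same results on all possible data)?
Yes, equivalent

Both queries return: [('Bob',), ('Heidi',), ('Ivan',), ('Niaj',)]

Reason: OR vs IN are equivalent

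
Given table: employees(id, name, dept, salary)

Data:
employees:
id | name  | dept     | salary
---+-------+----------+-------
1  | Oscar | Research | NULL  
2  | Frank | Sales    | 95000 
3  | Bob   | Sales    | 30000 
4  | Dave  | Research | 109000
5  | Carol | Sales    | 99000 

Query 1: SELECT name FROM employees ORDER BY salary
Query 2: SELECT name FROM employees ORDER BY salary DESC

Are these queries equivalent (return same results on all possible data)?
No, not equivalent

Query 1 returns: [('Oscar',), ('Bob',), ('Frank',), ('Carol',), ('Dave',)]
Query 2 returns: [('Dave',), ('Carol',), ('Frank',), ('Bob',), ('Oscar',)]

Reason: ASC vs DESC gives opposite ordering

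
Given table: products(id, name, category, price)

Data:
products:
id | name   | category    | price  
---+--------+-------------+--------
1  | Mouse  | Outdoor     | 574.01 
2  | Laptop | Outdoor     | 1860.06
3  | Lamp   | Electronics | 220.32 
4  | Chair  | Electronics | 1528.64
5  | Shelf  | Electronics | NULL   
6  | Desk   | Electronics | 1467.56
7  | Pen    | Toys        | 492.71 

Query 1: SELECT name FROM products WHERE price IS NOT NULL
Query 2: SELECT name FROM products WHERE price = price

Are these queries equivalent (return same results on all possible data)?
Yes, equivalent

Both queries return: [('Chair',), ('Desk',), ('Lamp',), ('Laptop',), ('Mouse',), ('Pen',)]

Reason: IS NOT NULL vs self-equality (both exclude NULLs)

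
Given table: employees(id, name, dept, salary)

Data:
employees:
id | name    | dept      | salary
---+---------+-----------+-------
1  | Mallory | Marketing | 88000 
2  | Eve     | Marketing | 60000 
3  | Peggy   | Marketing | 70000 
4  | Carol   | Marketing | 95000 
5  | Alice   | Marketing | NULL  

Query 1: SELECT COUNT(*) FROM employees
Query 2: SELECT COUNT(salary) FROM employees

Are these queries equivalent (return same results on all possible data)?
No, not equivalent

Query 1 returns: [(5,)]
Query 2 returns: [(4,)]

Reason: COUNT(*) includes NULLs, COUNT(column) excludes them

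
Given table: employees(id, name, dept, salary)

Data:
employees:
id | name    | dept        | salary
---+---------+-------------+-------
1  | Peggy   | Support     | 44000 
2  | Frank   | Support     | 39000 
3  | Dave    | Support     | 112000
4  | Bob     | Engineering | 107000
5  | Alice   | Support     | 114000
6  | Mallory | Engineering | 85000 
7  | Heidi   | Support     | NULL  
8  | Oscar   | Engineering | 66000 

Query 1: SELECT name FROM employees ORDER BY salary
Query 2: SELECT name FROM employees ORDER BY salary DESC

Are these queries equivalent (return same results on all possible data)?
No, not equivalent

Query 1 returns: [('Heidi',), ('Frank',), ('Peggy',), ('Oscar',), ('Mallory',), ('Bob',), ('Dave',), ('Alice',)]
Query 2 returns: [('Alice',), ('Dave',), ('Bob',), ('Mallory',), ('Oscar',), ('Peggy',), ('Frank',), ('Heidi',)]

Reason: ASC vs DESC gives opposite ordering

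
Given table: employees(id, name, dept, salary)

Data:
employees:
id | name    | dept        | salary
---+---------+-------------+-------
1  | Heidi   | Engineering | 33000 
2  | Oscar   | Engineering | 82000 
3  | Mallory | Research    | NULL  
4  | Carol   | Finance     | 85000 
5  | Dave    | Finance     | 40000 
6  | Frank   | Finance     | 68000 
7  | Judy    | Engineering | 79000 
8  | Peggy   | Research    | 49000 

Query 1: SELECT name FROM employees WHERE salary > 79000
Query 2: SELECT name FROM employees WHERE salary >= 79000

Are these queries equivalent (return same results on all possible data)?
No, not equivalent

Query 1 returns: [('Oscar',), ('Carol',)]
Query 2 returns: [('Oscar',), ('Carol',), ('Judy',)]

Reason: > vs >= gives different results when salary = 79000 exists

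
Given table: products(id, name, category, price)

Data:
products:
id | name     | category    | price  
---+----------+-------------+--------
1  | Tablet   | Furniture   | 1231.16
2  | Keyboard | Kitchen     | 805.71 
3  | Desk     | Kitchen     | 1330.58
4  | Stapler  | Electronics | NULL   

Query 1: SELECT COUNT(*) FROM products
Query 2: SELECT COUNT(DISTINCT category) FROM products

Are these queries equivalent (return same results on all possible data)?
No, not equivalent

Query 1 returns: [(4,)]
Query 2 returns: [(3,)]

Reason: COUNT(*) counts rows, COUNT(DISTINCT category) counts unique categorys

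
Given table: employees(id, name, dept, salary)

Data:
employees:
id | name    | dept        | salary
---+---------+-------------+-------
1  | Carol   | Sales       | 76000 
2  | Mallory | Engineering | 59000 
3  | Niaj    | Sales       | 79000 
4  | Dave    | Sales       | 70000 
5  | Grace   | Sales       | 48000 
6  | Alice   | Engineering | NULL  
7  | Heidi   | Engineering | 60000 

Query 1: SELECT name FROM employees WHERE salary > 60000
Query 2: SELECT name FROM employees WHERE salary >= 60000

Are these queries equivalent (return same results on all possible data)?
No, not equivalent

Query 1 returns: [('Carol',), ('Niaj',), ('Dave',)]
Query 2 returns: [('Carol',), ('Niaj',), ('Dave',), ('Heidi',)]

Reason: > vs >= gives different results when salary = 60000 exists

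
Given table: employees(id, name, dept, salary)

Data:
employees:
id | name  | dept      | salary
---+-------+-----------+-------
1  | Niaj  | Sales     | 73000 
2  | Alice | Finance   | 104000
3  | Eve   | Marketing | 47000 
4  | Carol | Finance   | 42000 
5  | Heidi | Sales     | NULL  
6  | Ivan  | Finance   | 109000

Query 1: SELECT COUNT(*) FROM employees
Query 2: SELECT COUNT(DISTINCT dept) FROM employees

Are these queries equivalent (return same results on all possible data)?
No, not equivalent

Query 1 returns: [(6,)]
Query 2 returns: [(3,)]

Reason: COUNT(*) counts rows, COUNT(DISTINCT dept) counts unique depts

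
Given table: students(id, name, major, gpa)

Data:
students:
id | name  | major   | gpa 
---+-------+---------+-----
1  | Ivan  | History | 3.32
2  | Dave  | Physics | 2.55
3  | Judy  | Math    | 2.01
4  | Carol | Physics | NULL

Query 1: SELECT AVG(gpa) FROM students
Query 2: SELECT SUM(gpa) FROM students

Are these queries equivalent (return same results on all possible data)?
No, not equivalent

Query 1 returns: [(2.6266666666666665,)]
Query 2 returns: [(7.879999999999999,)]

Reason: AVG vs SUM give different aggregate values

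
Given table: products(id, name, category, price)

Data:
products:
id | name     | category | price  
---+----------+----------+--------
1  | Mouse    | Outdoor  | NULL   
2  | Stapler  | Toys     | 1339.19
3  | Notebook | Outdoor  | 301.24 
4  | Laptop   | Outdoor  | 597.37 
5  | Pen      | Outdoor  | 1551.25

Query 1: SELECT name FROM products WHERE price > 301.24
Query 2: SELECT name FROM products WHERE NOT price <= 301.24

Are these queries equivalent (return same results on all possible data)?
Yes, equivalent

Both queries return: [('Laptop',), ('Pen',), ('Stapler',)]

Reason: Both filter price > 301.24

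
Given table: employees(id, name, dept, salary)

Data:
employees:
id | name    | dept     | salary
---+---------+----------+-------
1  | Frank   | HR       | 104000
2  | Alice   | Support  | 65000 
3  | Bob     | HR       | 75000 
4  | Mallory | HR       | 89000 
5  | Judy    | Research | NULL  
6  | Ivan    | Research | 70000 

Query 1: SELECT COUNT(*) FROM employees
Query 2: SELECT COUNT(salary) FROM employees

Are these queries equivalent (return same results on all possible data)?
No, not equivalent

Query 1 returns: [(6,)]
Query 2 returns: [(5,)]

Reason: COUNT(*) includes NULLs, COUNT(column) excludes them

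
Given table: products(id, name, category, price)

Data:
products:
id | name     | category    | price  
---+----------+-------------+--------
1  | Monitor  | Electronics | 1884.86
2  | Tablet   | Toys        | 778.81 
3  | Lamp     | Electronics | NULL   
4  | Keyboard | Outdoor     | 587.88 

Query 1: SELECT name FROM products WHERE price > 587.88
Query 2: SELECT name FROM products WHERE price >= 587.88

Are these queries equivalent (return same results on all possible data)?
No, not equivalent

Query 1 returns: [('Monitor',), ('Tablet',)]
Query 2 returns: [('Monitor',), ('Tablet',), ('Keyboard',)]

Reason: > vs >= gives different results when price = 587.88 exists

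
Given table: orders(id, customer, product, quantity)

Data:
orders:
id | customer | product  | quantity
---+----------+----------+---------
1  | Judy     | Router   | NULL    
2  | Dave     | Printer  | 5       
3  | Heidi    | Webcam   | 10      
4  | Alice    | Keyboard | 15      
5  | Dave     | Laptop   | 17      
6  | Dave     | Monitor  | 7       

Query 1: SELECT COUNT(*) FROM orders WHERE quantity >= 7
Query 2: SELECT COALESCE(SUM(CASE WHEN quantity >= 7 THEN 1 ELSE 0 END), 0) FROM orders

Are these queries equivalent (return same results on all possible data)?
Yes, equivalent

Both queries return: [(4,)]

Reason: COUNT with WHERE vs conditional SUM (COALESCE handles empty-table NULL)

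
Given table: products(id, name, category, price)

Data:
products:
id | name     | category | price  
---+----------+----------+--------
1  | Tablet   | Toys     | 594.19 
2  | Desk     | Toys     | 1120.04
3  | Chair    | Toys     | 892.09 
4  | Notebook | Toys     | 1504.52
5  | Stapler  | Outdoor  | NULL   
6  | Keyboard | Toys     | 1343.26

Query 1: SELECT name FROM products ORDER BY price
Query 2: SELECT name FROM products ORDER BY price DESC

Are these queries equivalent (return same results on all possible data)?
No, not equivalent

Query 1 returns: [('Stapler',), ('Tablet',), ('Chair',), ('Desk',), ('Keyboard',), ('Notebook',)]
Query 2 returns: [('Notebook',), ('Keyboard',), ('Desk',), ('Chair',), ('Tablet',), ('Stapler',)]

Reason: ASC vs DESC gives opposite ordering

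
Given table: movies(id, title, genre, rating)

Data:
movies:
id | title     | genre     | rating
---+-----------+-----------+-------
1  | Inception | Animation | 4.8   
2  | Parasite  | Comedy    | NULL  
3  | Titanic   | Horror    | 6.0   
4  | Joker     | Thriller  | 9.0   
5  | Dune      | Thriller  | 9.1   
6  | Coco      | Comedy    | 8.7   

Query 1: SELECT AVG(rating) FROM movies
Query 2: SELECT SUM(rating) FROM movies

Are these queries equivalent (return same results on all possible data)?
No, not equivalent

Query 1 returns: [(7.5200000000000005,)]
Query 2 returns: [(37.6,)]

Reason: AVG vs SUM give different aggregate values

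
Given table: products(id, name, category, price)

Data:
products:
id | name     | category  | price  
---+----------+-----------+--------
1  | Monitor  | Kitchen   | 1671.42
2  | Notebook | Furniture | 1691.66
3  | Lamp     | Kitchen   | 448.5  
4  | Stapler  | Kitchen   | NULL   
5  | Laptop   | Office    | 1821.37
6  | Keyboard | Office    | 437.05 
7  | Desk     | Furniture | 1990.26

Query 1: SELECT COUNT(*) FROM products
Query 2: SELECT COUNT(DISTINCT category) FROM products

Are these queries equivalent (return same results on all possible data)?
No, not equivalent

Query 1 returns: [(7,)]
Query 2 returns: [(3,)]

Reason: COUNT(*) counts rows, COUNT(DISTINCT category) counts unique categorys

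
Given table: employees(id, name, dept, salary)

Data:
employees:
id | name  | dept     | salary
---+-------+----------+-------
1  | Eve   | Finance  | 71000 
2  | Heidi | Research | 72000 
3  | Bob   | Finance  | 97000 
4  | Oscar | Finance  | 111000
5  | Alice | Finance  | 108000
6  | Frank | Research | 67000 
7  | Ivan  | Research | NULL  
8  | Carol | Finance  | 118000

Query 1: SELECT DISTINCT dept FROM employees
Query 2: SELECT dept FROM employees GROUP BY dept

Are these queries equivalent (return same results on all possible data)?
Yes, equivalent

Both queries return: [('Finance',), ('Research',)]

Reason: Both get unique depts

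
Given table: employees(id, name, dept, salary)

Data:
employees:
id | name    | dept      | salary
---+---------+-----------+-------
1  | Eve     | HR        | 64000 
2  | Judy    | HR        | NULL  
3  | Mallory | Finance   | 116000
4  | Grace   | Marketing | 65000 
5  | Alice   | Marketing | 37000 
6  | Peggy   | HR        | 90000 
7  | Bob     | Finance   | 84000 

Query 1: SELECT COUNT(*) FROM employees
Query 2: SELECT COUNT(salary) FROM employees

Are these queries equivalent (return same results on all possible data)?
No, not equivalent

Query 1 returns: [(7,)]
Query 2 returns: [(6,)]

Reason: COUNT(*) includes NULLs, COUNT(column) excludes them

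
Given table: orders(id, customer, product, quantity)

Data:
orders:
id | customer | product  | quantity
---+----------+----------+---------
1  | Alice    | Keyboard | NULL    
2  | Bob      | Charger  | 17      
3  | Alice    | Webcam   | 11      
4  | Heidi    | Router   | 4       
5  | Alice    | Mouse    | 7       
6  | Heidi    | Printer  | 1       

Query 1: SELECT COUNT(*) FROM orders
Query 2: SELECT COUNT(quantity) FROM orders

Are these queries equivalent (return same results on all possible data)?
No, not equivalent

Query 1 returns: [(6,)]
Query 2 returns: [(5,)]

Reason: COUNT(*) includes NULLs, COUNT(column) excludes them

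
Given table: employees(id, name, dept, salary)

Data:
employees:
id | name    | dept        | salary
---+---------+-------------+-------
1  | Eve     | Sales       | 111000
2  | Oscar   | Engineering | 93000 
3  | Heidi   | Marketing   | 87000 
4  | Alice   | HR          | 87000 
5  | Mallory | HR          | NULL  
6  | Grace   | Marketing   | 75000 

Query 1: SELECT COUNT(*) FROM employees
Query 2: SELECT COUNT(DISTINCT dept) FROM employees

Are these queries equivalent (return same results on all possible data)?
No, not equivalent

Query 1 returns: [(6,)]
Query 2 returns: [(4,)]

Reason: COUNT(*) counts rows, COUNT(DISTINCT dept) counts unique depts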